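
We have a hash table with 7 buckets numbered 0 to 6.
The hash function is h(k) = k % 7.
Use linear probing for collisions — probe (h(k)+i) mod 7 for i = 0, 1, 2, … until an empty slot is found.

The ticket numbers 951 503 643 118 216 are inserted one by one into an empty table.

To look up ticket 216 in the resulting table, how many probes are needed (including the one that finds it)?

5

Insert 951: h=6, slot 6 empty -> index 6.
Insert 503: h=6, slot 6 occupied -> index 0.
Insert 643: h=6, slots 6,0 occupied -> index 1.
Insert 118: h=6, slots 6,0,1 occupied -> index 2.
Insert 216: h=6, slots 6,0,1,2 occupied -> index 3.
Table: [503, 643, 118, 216, ., ., 951]
Lookup 216: h=6, probe 6,0,1,2,3 → found at 3.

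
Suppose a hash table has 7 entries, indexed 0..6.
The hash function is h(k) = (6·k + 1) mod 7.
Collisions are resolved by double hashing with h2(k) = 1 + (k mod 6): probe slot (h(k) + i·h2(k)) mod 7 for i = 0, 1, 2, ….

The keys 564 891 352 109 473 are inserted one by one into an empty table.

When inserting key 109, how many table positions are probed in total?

564: h=4 → slot 4
891: h=6 → slot 6
352: h=6, h2=5, probe 6,4,2 → slot 2
109: h=4, h2=2, probe 4,6,1 → slot 1
473: h=4, h2=6, probe 4,3 → slot 3
Table: [—, 109, 352, 473, 564, —, 891]

3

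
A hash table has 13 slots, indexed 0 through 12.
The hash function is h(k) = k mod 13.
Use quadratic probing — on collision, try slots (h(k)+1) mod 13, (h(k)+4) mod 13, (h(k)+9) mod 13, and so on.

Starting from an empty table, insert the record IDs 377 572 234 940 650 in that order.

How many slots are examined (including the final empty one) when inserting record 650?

4

377: h=0 => slot 0
572: h=0, probe 0,1 => slot 1
234: h=0, probe 0,1,4 => slot 4
940: h=4, probe 4,5 => slot 5
650: h=0, probe 0,1,4,9 => slot 9
Table: [377, 572, ., ., 234, 940, ., ., ., 650, ., ., .]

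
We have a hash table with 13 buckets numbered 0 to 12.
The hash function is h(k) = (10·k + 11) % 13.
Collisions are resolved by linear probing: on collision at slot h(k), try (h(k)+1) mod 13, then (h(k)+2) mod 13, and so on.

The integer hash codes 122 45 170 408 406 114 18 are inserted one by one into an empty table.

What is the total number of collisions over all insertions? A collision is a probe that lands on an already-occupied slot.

3

122 hashes to 9; slot 9 is free → place at 9.
45 hashes to 6; slot 6 is free → place at 6.
170 hashes to 8; slot 8 is free → place at 8.
408 hashes to 9; 9 taken → place at 10.
406 hashes to 2; slot 2 is free → place at 2.
114 hashes to 7; slot 7 is free → place at 7.
18 hashes to 9; 9,10 taken → place at 11.
Table: [∅, ∅, 406, ∅, ∅, ∅, 45, 114, 170, 122, 408, 18, ∅]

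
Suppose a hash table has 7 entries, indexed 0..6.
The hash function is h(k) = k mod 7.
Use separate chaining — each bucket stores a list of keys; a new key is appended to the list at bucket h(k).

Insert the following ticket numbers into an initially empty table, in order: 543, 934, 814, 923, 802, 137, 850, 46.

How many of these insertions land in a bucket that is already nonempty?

4

543 -> bucket 4
934 -> bucket 3
814 -> bucket 2
923 -> bucket 6
802 -> bucket 4 (collision)
137 -> bucket 4 (collision)
850 -> bucket 3 (collision)
46 -> bucket 4 (collision)
Final buckets:
0: -
1: -
2: 814
3: 934 -> 850
4: 543 -> 802 -> 137 -> 46
5: -
6: 923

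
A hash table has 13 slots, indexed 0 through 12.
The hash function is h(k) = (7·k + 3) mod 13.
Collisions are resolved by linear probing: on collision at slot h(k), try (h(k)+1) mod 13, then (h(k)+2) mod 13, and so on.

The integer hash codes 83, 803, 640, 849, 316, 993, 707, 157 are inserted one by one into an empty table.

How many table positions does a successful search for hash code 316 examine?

2

83 hashes to 12; slot 12 is free => place at 12.
803 hashes to 8; slot 8 is free => place at 8.
640 hashes to 11; slot 11 is free => place at 11.
849 hashes to 5; slot 5 is free => place at 5.
316 hashes to 5; 5 taken => place at 6.
993 hashes to 12; 12 taken => place at 0.
707 hashes to 12; 12,0 taken => place at 1.
157 hashes to 10; slot 10 is free => place at 10.
Table: [993, 707, ., ., ., 849, 316, ., 803, ., 157, 640, 83]
Lookup 316: h=5, probe 5,6 → found at 6.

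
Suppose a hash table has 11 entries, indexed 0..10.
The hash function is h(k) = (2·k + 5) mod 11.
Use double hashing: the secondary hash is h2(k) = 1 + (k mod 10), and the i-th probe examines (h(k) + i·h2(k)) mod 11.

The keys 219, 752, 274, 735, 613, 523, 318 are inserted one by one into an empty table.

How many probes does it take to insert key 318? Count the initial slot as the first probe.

6

219 hashes to 3; slot 3 is free → place at 3.
752 hashes to 2; slot 2 is free → place at 2.
274 hashes to 3, h2=5; 3 taken → place at 8.
735 hashes to 1; slot 1 is free → place at 1.
613 hashes to 10; slot 10 is free → place at 10.
523 hashes to 6; slot 6 is free → place at 6.
318 hashes to 3, h2=9; 3,1,10,8,6 taken → place at 4.
Table: [∅, 735, 752, 219, 318, ∅, 523, ∅, 274, ∅, 613]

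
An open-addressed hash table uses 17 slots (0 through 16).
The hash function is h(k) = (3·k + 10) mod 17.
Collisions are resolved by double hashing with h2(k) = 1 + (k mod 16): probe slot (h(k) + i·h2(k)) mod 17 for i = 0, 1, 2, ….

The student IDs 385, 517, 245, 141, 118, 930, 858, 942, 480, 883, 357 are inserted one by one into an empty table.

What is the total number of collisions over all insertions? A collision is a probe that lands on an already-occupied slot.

385 hashes to 9; slot 9 is free → place at 9.
517 hashes to 14; slot 14 is free → place at 14.
245 hashes to 14, h2=6; 14 taken → place at 3.
141 hashes to 8; slot 8 is free → place at 8.
118 hashes to 7; slot 7 is free → place at 7.
930 hashes to 12; slot 12 is free → place at 12.
858 hashes to 0; slot 0 is free → place at 0.
942 hashes to 14, h2=15; 14,12 taken → place at 10.
480 hashes to 5; slot 5 is free → place at 5.
883 hashes to 7, h2=4; 7 taken → place at 11.
357 hashes to 10, h2=6; 10 taken → place at 16.
Table: [858, —, —, 245, —, 480, —, 118, 141, 385, 942, 883, 930, —, 517, —, 357]

5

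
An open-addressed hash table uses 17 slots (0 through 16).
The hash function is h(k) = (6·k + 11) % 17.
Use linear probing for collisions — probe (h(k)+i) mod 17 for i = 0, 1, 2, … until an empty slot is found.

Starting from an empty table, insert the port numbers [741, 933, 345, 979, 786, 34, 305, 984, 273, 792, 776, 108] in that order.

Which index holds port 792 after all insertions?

741: h=3 => slot 3
933: h=16 => slot 16
345: h=7 => slot 7
979: h=3, probe 3,4 => slot 4
786: h=1 => slot 1
34: h=11 => slot 11
305: h=5 => slot 5
984: h=16, probe 16,0 => slot 0
273: h=0, probe 0,1,2 => slot 2
792: h=3, probe 3,4,5,6 => slot 6
776: h=9 => slot 9
108: h=13 => slot 13
Table: [984, 786, 273, 741, 979, 305, 792, 345, ∅, 776, ∅, 34, ∅, 108, ∅, ∅, 933]

6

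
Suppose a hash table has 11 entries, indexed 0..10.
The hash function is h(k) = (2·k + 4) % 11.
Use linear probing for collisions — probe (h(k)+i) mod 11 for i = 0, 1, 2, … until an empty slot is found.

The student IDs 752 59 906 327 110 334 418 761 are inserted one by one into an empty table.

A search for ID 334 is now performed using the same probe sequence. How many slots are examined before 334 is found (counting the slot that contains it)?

Insert 752: h=1, slot 1 empty → index 1.
Insert 59: h=1, slot 1 occupied → index 2.
Insert 906: h=1, slots 1,2 occupied → index 3.
Insert 327: h=9, slot 9 empty → index 9.
Insert 110: h=4, slot 4 empty → index 4.
Insert 334: h=1, slots 1,2,3,4 occupied → index 5.
Insert 418: h=4, slots 4,5 occupied → index 6.
Insert 761: h=8, slot 8 empty → index 8.
Table: [∅, 752, 59, 906, 110, 334, 418, ∅, 761, 327, ∅]
Lookup 334: h=1, probe 1,2,3,4,5 → found at 5.

5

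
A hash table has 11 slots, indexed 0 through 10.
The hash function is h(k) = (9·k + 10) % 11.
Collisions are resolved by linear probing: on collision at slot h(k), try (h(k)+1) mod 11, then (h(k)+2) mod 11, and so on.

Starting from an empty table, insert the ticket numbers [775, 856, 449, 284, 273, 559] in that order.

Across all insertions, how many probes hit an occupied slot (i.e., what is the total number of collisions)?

10

775 hashes to 0; slot 0 is free -> place at 0.
856 hashes to 3; slot 3 is free -> place at 3.
449 hashes to 3; 3 taken -> place at 4.
284 hashes to 3; 3,4 taken -> place at 5.
273 hashes to 3; 3,4,5 taken -> place at 6.
559 hashes to 3; 3,4,5,6 taken -> place at 7.
Table: [775, -, -, 856, 449, 284, 273, 559, -, -, -]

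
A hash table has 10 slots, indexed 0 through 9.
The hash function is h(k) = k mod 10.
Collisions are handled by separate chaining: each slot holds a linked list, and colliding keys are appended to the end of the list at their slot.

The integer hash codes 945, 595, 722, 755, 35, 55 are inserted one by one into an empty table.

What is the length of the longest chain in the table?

945 → bucket 5
595 → bucket 5 (collision)
722 → bucket 2
755 → bucket 5 (collision)
35 → bucket 5 (collision)
55 → bucket 5 (collision)
Final buckets:
0: .
1: .
2: 722
3: .
4: .
5: 945 -> 595 -> 755 -> 35 -> 55
6: .
7: .
8: .
9: .

5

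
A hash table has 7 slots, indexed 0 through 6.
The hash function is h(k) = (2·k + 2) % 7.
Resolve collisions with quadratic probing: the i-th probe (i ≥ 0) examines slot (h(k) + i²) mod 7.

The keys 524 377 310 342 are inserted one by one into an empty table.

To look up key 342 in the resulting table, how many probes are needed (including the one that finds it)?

Insert 524: h=0, slot 0 empty → index 0.
Insert 377: h=0, slot 0 occupied → index 1.
Insert 310: h=6, slot 6 empty → index 6.
Insert 342: h=0, slots 0,1 occupied → index 4.
Table: [524, 377, -, -, 342, -, 310]
Lookup 342: h=0, probe 0,1,4 → found at 4.

3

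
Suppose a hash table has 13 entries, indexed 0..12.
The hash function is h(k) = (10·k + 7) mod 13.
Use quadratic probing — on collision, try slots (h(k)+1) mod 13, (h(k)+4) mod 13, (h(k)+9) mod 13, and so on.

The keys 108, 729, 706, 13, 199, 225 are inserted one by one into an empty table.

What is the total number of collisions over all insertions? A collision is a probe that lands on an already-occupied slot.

Insert 108: h=8, slot 8 empty -> index 8.
Insert 729: h=4, slot 4 empty -> index 4.
Insert 706: h=8, slot 8 occupied -> index 9.
Insert 13: h=7, slot 7 empty -> index 7.
Insert 199: h=8, slots 8,9 occupied -> index 12.
Insert 225: h=8, slots 8,9,12,4 occupied -> index 11.
Table: [_, _, _, _, 729, _, _, 13, 108, 706, _, 225, 199]

7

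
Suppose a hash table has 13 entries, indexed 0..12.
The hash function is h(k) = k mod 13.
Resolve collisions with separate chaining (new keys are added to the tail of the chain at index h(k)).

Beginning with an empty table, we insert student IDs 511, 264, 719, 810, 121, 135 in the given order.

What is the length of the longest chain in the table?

511 → bucket 4
264 → bucket 4 (collision)
719 → bucket 4 (collision)
810 → bucket 4 (collision)
121 → bucket 4 (collision)
135 → bucket 5
Final buckets:
0: .
1: .
2: .
3: .
4: 511 -> 264 -> 719 -> 810 -> 121
5: 135
6: .
7: .
8: .
9: .
10: .
11: .
12: .

5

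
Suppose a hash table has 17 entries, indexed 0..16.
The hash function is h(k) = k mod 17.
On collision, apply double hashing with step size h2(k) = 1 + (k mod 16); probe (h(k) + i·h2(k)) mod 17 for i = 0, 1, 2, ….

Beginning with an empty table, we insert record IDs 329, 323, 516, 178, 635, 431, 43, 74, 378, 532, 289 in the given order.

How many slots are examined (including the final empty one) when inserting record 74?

5

329: h=6 => slot 6
323: h=0 => slot 0
516: h=6, h2=5, probe 6,11 => slot 11
178: h=8 => slot 8
635: h=6, h2=12, probe 6,1 => slot 1
431: h=6, h2=16, probe 6,5 => slot 5
43: h=9 => slot 9
74: h=6, h2=11, probe 6,0,11,5,16 => slot 16
378: h=4 => slot 4
532: h=5, h2=5, probe 5,10 => slot 10
289: h=0, h2=2, probe 0,2 => slot 2
Table: [323, 635, 289, —, 378, 431, 329, —, 178, 43, 532, 516, —, —, —, —, 74]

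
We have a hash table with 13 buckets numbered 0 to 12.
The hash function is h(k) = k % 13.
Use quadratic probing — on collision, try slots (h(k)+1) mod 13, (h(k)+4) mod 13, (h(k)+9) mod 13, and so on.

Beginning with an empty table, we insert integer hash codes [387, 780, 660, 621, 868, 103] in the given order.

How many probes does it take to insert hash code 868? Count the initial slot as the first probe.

4

Insert 387: h=10, slot 10 empty -> index 10.
Insert 780: h=0, slot 0 empty -> index 0.
Insert 660: h=10, slot 10 occupied -> index 11.
Insert 621: h=10, slots 10,11 occupied -> index 1.
Insert 868: h=10, slots 10,11,1 occupied -> index 6.
Insert 103: h=12, slot 12 empty -> index 12.
Table: [780, 621, ∅, ∅, ∅, ∅, 868, ∅, ∅, ∅, 387, 660, 103]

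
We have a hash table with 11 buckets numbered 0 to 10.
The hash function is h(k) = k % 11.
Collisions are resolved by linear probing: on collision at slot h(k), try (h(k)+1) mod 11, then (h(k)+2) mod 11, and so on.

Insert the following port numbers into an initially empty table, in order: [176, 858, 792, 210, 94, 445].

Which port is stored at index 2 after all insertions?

176: h=0 -> slot 0
858: h=0, probe 0,1 -> slot 1
792: h=0, probe 0,1,2 -> slot 2
210: h=1, probe 1,2,3 -> slot 3
94: h=6 -> slot 6
445: h=5 -> slot 5
Table: [176, 858, 792, 210, —, 445, 94, —, —, —, —]

792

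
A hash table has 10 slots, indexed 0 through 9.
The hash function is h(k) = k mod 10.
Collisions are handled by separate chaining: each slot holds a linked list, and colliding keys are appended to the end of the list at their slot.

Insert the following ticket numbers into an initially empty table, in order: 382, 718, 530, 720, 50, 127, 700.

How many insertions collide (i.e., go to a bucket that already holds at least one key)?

382 → bucket 2
718 → bucket 8
530 → bucket 0
720 → bucket 0 (collision)
50 → bucket 0 (collision)
127 → bucket 7
700 → bucket 0 (collision)
Final buckets:
0: 530 -> 720 -> 50 -> 700
1: _
2: 382
3: _
4: _
5: _
6: _
7: 127
8: 718
9: _

3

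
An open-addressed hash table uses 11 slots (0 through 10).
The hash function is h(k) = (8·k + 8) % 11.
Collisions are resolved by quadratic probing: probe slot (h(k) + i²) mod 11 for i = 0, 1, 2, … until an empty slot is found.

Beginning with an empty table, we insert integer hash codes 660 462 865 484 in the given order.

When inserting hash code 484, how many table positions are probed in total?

Insert 660: h=8, slot 8 empty → index 8.
Insert 462: h=8, slot 8 occupied → index 9.
Insert 865: h=9, slot 9 occupied → index 10.
Insert 484: h=8, slots 8,9 occupied → index 1.
Table: [_, 484, _, _, _, _, _, _, 660, 462, 865]

3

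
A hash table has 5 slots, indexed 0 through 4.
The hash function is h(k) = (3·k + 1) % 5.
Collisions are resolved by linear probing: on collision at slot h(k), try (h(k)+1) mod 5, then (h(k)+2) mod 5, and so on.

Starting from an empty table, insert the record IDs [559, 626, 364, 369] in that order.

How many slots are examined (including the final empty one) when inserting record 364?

3

Insert 559: h=3, slot 3 empty => index 3.
Insert 626: h=4, slot 4 empty => index 4.
Insert 364: h=3, slots 3,4 occupied => index 0.
Insert 369: h=3, slots 3,4,0 occupied => index 1.
Table: [364, 369, _, 559, 626]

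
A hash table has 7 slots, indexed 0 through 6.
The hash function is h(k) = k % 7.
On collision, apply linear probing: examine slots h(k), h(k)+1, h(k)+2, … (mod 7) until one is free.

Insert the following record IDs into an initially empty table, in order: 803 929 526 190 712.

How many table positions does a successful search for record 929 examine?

2

Insert 803: h=5, slot 5 empty -> index 5.
Insert 929: h=5, slot 5 occupied -> index 6.
Insert 526: h=1, slot 1 empty -> index 1.
Insert 190: h=1, slot 1 occupied -> index 2.
Insert 712: h=5, slots 5,6 occupied -> index 0.
Table: [712, 526, 190, ., ., 803, 929]
Lookup 929: h=5, probe 5,6 → found at 6.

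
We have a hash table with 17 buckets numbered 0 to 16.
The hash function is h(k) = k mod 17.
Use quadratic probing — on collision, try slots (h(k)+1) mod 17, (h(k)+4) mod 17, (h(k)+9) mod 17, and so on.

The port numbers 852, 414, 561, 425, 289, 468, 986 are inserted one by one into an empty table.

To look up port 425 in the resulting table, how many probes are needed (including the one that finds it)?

852 hashes to 2; slot 2 is free -> place at 2.
414 hashes to 6; slot 6 is free -> place at 6.
561 hashes to 0; slot 0 is free -> place at 0.
425 hashes to 0; 0 taken -> place at 1.
289 hashes to 0; 0,1 taken -> place at 4.
468 hashes to 9; slot 9 is free -> place at 9.
986 hashes to 0; 0,1,4,9 taken -> place at 16.
Table: [561, 425, 852, _, 289, _, 414, _, _, 468, _, _, _, _, _, _, 986]
Lookup 425: h=0, probe 0,1 → found at 1.

2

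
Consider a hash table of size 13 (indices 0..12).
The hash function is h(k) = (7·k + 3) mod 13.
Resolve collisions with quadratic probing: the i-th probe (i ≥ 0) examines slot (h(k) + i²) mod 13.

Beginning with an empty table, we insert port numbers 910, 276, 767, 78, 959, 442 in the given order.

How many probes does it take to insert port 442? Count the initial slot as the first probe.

4

910 hashes to 3; slot 3 is free => place at 3.
276 hashes to 11; slot 11 is free => place at 11.
767 hashes to 3; 3 taken => place at 4.
78 hashes to 3; 3,4 taken => place at 7.
959 hashes to 8; slot 8 is free => place at 8.
442 hashes to 3; 3,4,7 taken => place at 12.
Table: [—, —, —, 910, 767, —, —, 78, 959, —, —, 276, 442]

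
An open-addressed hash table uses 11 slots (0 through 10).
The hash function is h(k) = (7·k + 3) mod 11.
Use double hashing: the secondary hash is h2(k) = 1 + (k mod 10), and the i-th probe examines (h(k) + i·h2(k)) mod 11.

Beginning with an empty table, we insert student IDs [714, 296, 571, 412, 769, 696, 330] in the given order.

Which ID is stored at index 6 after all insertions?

769

714 hashes to 7; slot 7 is free → place at 7.
296 hashes to 7, h2=7; 7 taken → place at 3.
571 hashes to 7, h2=2; 7 taken → place at 9.
412 hashes to 5; slot 5 is free → place at 5.
769 hashes to 7, h2=10; 7 taken → place at 6.
696 hashes to 2; slot 2 is free → place at 2.
330 hashes to 3, h2=1; 3 taken → place at 4.
Table: [—, —, 696, 296, 330, 412, 769, 714, —, 571, —]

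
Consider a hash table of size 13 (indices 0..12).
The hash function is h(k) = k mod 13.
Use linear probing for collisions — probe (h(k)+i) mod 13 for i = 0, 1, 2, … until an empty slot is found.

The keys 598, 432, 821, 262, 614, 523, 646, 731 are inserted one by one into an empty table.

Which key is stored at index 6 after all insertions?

523

598 hashes to 0; slot 0 is free → place at 0.
432 hashes to 3; slot 3 is free → place at 3.
821 hashes to 2; slot 2 is free → place at 2.
262 hashes to 2; 2,3 taken → place at 4.
614 hashes to 3; 3,4 taken → place at 5.
523 hashes to 3; 3,4,5 taken → place at 6.
646 hashes to 9; slot 9 is free → place at 9.
731 hashes to 3; 3,4,5,6 taken → place at 7.
Table: [598, ∅, 821, 432, 262, 614, 523, 731, ∅, 646, ∅, ∅, ∅]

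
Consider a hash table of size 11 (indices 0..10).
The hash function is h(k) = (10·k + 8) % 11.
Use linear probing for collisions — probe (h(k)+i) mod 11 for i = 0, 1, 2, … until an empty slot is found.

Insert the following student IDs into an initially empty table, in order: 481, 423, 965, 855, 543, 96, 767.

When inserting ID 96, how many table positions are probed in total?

481: h=0 -> slot 0
423: h=3 -> slot 3
965: h=0, probe 0,1 -> slot 1
855: h=0, probe 0,1,2 -> slot 2
543: h=4 -> slot 4
96: h=0, probe 0,1,2,3,4,5 -> slot 5
767: h=0, probe 0,1,2,3,4,5,6 -> slot 6
Table: [481, 965, 855, 423, 543, 96, 767, —, —, —, —]

6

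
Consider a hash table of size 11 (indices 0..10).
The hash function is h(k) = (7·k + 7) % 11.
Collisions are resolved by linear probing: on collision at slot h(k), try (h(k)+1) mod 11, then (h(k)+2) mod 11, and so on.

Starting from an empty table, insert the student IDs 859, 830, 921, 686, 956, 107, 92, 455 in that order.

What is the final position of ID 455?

859: h=3 → slot 3
830: h=9 → slot 9
921: h=8 → slot 8
686: h=2 → slot 2
956: h=0 → slot 0
107: h=8, probe 8,9,10 → slot 10
92: h=2, probe 2,3,4 → slot 4
455: h=2, probe 2,3,4,5 → slot 5
Table: [956, ., 686, 859, 92, 455, ., ., 921, 830, 107]

5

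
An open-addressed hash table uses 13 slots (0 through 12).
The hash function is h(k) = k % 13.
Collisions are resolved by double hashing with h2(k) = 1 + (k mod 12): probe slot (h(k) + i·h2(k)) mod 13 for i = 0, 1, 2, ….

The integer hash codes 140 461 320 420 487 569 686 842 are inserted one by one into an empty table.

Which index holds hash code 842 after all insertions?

9

140: h=10 → slot 10
461: h=6 → slot 6
320: h=8 → slot 8
420: h=4 → slot 4
487: h=6, h2=8, probe 6,1 → slot 1
569: h=10, h2=6, probe 10,3 → slot 3
686: h=10, h2=3, probe 10,0 → slot 0
842: h=10, h2=3, probe 10,0,3,6,9 → slot 9
Table: [686, 487, ∅, 569, 420, ∅, 461, ∅, 320, 842, 140, ∅, ∅]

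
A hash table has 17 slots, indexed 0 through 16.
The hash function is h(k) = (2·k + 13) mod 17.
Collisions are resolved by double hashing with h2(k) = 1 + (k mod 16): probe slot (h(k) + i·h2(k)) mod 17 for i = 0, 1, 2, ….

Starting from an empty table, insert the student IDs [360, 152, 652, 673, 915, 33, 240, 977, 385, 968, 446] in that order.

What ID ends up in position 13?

33

360 hashes to 2; slot 2 is free => place at 2.
152 hashes to 11; slot 11 is free => place at 11.
652 hashes to 8; slot 8 is free => place at 8.
673 hashes to 16; slot 16 is free => place at 16.
915 hashes to 7; slot 7 is free => place at 7.
33 hashes to 11, h2=2; 11 taken => place at 13.
240 hashes to 0; slot 0 is free => place at 0.
977 hashes to 12; slot 12 is free => place at 12.
385 hashes to 1; slot 1 is free => place at 1.
968 hashes to 11, h2=9; 11 taken => place at 3.
446 hashes to 4; slot 4 is free => place at 4.
Table: [240, 385, 360, 968, 446, ., ., 915, 652, ., ., 152, 977, 33, ., ., 673]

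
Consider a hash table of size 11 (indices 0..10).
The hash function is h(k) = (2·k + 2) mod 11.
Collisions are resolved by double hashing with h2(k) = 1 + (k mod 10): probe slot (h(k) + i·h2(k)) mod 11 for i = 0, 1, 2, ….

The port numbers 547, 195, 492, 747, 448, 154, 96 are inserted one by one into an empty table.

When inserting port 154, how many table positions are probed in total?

3

547: h=7 → slot 7
195: h=7, h2=6, probe 7,2 → slot 2
492: h=7, h2=3, probe 7,10 → slot 10
747: h=0 → slot 0
448: h=7, h2=9, probe 7,5 → slot 5
154: h=2, h2=5, probe 2,7,1 → slot 1
96: h=7, h2=7, probe 7,3 → slot 3
Table: [747, 154, 195, 96, ∅, 448, ∅, 547, ∅, ∅, 492]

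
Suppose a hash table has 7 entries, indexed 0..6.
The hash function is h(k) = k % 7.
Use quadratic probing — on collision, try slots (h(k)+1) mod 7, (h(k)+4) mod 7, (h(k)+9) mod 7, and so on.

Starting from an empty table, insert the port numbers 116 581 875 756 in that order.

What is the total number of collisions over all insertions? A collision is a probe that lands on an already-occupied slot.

4

116 hashes to 4; slot 4 is free → place at 4.
581 hashes to 0; slot 0 is free → place at 0.
875 hashes to 0; 0 taken → place at 1.
756 hashes to 0; 0,1,4 taken → place at 2.
Table: [581, 875, 756, _, 116, _, _]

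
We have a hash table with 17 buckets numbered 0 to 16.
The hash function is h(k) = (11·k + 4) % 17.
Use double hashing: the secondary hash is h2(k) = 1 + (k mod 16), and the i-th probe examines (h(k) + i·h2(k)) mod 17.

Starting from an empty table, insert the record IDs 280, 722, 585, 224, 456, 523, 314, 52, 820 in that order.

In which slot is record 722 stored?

280 hashes to 7; slot 7 is free -> place at 7.
722 hashes to 7, h2=3; 7 taken -> place at 10.
585 hashes to 13; slot 13 is free -> place at 13.
224 hashes to 3; slot 3 is free -> place at 3.
456 hashes to 5; slot 5 is free -> place at 5.
523 hashes to 11; slot 11 is free -> place at 11.
314 hashes to 7, h2=11; 7 taken -> place at 1.
52 hashes to 15; slot 15 is free -> place at 15.
820 hashes to 14; slot 14 is free -> place at 14.
Table: [-, 314, -, 224, -, 456, -, 280, -, -, 722, 523, -, 585, 820, 52, -]

10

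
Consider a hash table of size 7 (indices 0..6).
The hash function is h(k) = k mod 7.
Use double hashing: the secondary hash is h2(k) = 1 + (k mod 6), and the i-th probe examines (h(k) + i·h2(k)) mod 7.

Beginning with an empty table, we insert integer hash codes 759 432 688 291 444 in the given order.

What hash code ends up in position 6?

444

759 hashes to 3; slot 3 is free => place at 3.
432 hashes to 5; slot 5 is free => place at 5.
688 hashes to 2; slot 2 is free => place at 2.
291 hashes to 4; slot 4 is free => place at 4.
444 hashes to 3, h2=1; 3,4,5 taken => place at 6.
Table: [., ., 688, 759, 291, 432, 444]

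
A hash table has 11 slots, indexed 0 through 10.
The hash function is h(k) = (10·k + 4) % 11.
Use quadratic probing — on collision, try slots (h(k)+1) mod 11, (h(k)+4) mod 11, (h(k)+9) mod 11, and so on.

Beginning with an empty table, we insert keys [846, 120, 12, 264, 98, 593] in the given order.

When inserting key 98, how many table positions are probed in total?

3

846: h=5 → slot 5
120: h=5, probe 5,6 → slot 6
12: h=3 → slot 3
264: h=4 → slot 4
98: h=5, probe 5,6,9 → slot 9
593: h=5, probe 5,6,9,3,10 → slot 10
Table: [∅, ∅, ∅, 12, 264, 846, 120, ∅, ∅, 98, 593]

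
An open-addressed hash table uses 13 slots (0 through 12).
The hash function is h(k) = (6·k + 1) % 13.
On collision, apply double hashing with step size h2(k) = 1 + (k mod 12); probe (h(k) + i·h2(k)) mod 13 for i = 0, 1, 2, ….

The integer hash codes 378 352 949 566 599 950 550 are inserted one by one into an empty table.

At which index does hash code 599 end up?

Insert 378: h=7, slot 7 empty → index 7.
Insert 352: h=7, h2=5, slot 7 occupied → index 12.
Insert 949: h=1, slot 1 empty → index 1.
Insert 566: h=4, slot 4 empty → index 4.
Insert 599: h=7, h2=12, slot 7 occupied → index 6.
Insert 950: h=7, h2=3, slot 7 occupied → index 10.
Insert 550: h=12, h2=11, slots 12,10 occupied → index 8.
Table: [∅, 949, ∅, ∅, 566, ∅, 599, 378, 550, ∅, 950, ∅, 352]

6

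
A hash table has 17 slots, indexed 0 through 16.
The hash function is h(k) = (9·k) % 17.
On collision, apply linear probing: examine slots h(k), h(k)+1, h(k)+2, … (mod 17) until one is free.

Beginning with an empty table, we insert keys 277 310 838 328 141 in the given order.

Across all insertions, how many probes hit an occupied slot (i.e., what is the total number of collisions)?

6

277: h=11 -> slot 11
310: h=2 -> slot 2
838: h=11, probe 11,12 -> slot 12
328: h=11, probe 11,12,13 -> slot 13
141: h=11, probe 11,12,13,14 -> slot 14
Table: [-, -, 310, -, -, -, -, -, -, -, -, 277, 838, 328, 141, -, -]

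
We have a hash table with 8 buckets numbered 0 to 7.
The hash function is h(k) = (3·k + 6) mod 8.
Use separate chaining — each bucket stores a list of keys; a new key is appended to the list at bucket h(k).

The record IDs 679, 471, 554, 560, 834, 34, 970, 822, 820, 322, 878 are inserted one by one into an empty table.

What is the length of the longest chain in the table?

679 → bucket 3
471 → bucket 3 (collision)
554 → bucket 4
560 → bucket 6
834 → bucket 4 (collision)
34 → bucket 4 (collision)
970 → bucket 4 (collision)
822 → bucket 0
820 → bucket 2
322 → bucket 4 (collision)
878 → bucket 0 (collision)
Final buckets:
0: 822 -> 878
1: ∅
2: 820
3: 679 -> 471
4: 554 -> 834 -> 34 -> 970 -> 322
5: ∅
6: 560
7: ∅

5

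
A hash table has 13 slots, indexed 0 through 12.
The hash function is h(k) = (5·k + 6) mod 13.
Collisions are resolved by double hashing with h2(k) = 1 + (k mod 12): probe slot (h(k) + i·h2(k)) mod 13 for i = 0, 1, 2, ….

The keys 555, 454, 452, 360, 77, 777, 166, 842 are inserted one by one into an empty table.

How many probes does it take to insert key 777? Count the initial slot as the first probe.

3

555 hashes to 12; slot 12 is free => place at 12.
454 hashes to 1; slot 1 is free => place at 1.
452 hashes to 4; slot 4 is free => place at 4.
360 hashes to 12, h2=1; 12 taken => place at 0.
77 hashes to 1, h2=6; 1 taken => place at 7.
777 hashes to 4, h2=10; 4,1 taken => place at 11.
166 hashes to 4, h2=11; 4 taken => place at 2.
842 hashes to 4, h2=3; 4,7 taken => place at 10.
Table: [360, 454, 166, —, 452, —, —, 77, —, —, 842, 777, 555]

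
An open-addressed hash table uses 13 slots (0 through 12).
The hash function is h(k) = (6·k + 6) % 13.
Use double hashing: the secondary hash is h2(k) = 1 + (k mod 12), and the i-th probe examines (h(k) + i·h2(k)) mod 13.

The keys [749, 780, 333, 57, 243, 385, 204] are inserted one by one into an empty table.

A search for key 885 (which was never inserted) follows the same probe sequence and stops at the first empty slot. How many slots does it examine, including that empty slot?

749: h=2 -> slot 2
780: h=6 -> slot 6
333: h=2, h2=10, probe 2,12 -> slot 12
57: h=10 -> slot 10
243: h=8 -> slot 8
385: h=2, h2=2, probe 2,4 -> slot 4
204: h=8, h2=1, probe 8,9 -> slot 9
Table: [., ., 749, ., 385, ., 780, ., 243, 204, 57, ., 333]
Lookup 885: h=12, h2=10, probe 12,9,6,3 → slot 3 empty, not found.

4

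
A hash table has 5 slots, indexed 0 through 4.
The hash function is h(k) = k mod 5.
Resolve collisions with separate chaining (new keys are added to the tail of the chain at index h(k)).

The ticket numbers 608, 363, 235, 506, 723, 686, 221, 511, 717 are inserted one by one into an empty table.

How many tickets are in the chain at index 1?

608 → bucket 3
363 → bucket 3 (collision)
235 → bucket 0
506 → bucket 1
723 → bucket 3 (collision)
686 → bucket 1 (collision)
221 → bucket 1 (collision)
511 → bucket 1 (collision)
717 → bucket 2
Final buckets:
0: 235
1: 506 -> 686 -> 221 -> 511
2: 717
3: 608 -> 363 -> 723
4: _

4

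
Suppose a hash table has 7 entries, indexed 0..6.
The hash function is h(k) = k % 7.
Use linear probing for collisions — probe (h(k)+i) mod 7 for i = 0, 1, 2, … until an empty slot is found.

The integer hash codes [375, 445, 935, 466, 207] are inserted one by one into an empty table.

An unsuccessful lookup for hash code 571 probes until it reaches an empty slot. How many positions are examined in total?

375: h=4 => slot 4
445: h=4, probe 4,5 => slot 5
935: h=4, probe 4,5,6 => slot 6
466: h=4, probe 4,5,6,0 => slot 0
207: h=4, probe 4,5,6,0,1 => slot 1
Table: [466, 207, —, —, 375, 445, 935]
Lookup 571: h=4, probe 4,5,6,0,1,2 → slot 2 empty, not found.

6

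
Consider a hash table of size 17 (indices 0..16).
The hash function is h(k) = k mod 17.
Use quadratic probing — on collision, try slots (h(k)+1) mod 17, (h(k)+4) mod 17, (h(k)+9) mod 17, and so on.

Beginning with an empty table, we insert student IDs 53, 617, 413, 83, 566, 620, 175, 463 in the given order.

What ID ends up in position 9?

566

53 hashes to 2; slot 2 is free -> place at 2.
617 hashes to 5; slot 5 is free -> place at 5.
413 hashes to 5; 5 taken -> place at 6.
83 hashes to 15; slot 15 is free -> place at 15.
566 hashes to 5; 5,6 taken -> place at 9.
620 hashes to 8; slot 8 is free -> place at 8.
175 hashes to 5; 5,6,9 taken -> place at 14.
463 hashes to 4; slot 4 is free -> place at 4.
Table: [-, -, 53, -, 463, 617, 413, -, 620, 566, -, -, -, -, 175, 83, -]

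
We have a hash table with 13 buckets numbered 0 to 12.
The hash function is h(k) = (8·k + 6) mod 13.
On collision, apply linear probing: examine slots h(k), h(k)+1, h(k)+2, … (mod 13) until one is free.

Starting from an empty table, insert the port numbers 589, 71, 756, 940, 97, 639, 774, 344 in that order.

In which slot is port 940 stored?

589: h=12 => slot 12
71: h=2 => slot 2
756: h=9 => slot 9
940: h=12, probe 12,0 => slot 0
97: h=2, probe 2,3 => slot 3
639: h=9, probe 9,10 => slot 10
774: h=10, probe 10,11 => slot 11
344: h=2, probe 2,3,4 => slot 4
Table: [940, —, 71, 97, 344, —, —, —, —, 756, 639, 774, 589]

0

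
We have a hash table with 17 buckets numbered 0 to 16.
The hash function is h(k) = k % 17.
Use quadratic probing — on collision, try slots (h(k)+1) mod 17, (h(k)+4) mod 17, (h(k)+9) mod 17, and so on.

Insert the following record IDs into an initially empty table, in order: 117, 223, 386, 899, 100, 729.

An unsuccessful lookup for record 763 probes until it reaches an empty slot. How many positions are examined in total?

117 hashes to 15; slot 15 is free => place at 15.
223 hashes to 2; slot 2 is free => place at 2.
386 hashes to 12; slot 12 is free => place at 12.
899 hashes to 15; 15 taken => place at 16.
100 hashes to 15; 15,16,2 taken => place at 7.
729 hashes to 15; 15,16,2,7 taken => place at 14.
Table: [., ., 223, ., ., ., ., 100, ., ., ., ., 386, ., 729, 117, 899]
Lookup 763: h=15, probe 15,16,2,7,14,6 → slot 6 empty, not found.

6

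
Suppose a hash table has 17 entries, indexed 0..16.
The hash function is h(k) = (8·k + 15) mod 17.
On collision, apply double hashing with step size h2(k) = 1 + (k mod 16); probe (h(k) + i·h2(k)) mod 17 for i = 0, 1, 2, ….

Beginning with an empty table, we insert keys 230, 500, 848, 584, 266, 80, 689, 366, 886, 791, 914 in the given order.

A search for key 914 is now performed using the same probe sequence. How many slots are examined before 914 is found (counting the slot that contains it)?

3

230: h=2 -> slot 2
500: h=3 -> slot 3
848: h=16 -> slot 16
584: h=12 -> slot 12
266: h=1 -> slot 1
80: h=9 -> slot 9
689: h=2, h2=2, probe 2,4 -> slot 4
366: h=2, h2=15, probe 2,0 -> slot 0
886: h=14 -> slot 14
791: h=2, h2=8, probe 2,10 -> slot 10
914: h=0, h2=3, probe 0,3,6 -> slot 6
Table: [366, 266, 230, 500, 689, ., 914, ., ., 80, 791, ., 584, ., 886, ., 848]
Lookup 914: h=0, h2=3, probe 0,3,6 → found at 6.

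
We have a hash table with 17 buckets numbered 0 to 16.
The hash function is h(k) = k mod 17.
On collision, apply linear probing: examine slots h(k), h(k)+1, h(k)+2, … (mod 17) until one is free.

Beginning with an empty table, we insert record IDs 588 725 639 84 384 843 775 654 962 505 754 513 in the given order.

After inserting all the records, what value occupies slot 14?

843

588: h=10 => slot 10
725: h=11 => slot 11
639: h=10, probe 10,11,12 => slot 12
84: h=16 => slot 16
384: h=10, probe 10,11,12,13 => slot 13
843: h=10, probe 10,11,12,13,14 => slot 14
775: h=10, probe 10,11,12,13,14,15 => slot 15
654: h=8 => slot 8
962: h=10, probe 10,11,12,13,14,15,16,0 => slot 0
505: h=12, probe 12,13,14,15,16,0,1 => slot 1
754: h=6 => slot 6
513: h=3 => slot 3
Table: [962, 505, ∅, 513, ∅, ∅, 754, ∅, 654, ∅, 588, 725, 639, 384, 843, 775, 84]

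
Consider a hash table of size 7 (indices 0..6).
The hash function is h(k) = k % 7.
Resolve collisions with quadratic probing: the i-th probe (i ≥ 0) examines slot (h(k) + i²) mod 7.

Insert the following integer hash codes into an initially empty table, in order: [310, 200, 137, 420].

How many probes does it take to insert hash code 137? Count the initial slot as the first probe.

310: h=2 → slot 2
200: h=4 → slot 4
137: h=4, probe 4,5 → slot 5
420: h=0 → slot 0
Table: [420, —, 310, —, 200, 137, —]

2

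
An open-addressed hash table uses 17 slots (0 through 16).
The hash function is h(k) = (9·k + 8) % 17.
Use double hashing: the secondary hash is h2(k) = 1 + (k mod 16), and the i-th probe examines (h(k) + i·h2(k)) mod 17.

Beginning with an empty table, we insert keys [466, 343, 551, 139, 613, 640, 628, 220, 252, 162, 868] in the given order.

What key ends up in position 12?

Insert 466: h=3, slot 3 empty → index 3.
Insert 343: h=1, slot 1 empty → index 1.
Insert 551: h=3, h2=8, slot 3 occupied → index 11.
Insert 139: h=1, h2=12, slot 1 occupied → index 13.
Insert 613: h=0, slot 0 empty → index 0.
Insert 640: h=5, slot 5 empty → index 5.
Insert 628: h=16, slot 16 empty → index 16.
Insert 220: h=16, h2=13, slot 16 occupied → index 12.
Insert 252: h=15, slot 15 empty → index 15.
Insert 162: h=4, slot 4 empty → index 4.
Insert 868: h=0, h2=5, slots 0,5 occupied → index 10.
Table: [613, 343, ., 466, 162, 640, ., ., ., ., 868, 551, 220, 139, ., 252, 628]

220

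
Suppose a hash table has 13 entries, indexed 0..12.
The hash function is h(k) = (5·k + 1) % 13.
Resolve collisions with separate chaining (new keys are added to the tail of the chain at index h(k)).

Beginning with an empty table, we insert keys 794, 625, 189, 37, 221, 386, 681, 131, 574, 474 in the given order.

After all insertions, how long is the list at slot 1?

794 -> bucket 6
625 -> bucket 6 (collision)
189 -> bucket 10
37 -> bucket 4
221 -> bucket 1
386 -> bucket 7
681 -> bucket 0
131 -> bucket 6 (collision)
574 -> bucket 11
474 -> bucket 5
Final buckets:
0: 681
1: 221
2: ∅
3: ∅
4: 37
5: 474
6: 794 -> 625 -> 131
7: 386
8: ∅
9: ∅
10: 189
11: 574
12: ∅

1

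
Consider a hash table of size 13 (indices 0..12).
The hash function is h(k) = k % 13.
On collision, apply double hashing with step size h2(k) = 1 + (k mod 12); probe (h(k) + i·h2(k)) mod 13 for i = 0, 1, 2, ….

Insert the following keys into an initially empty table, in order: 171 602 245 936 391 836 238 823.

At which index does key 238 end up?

7

171: h=2 -> slot 2
602: h=4 -> slot 4
245: h=11 -> slot 11
936: h=0 -> slot 0
391: h=1 -> slot 1
836: h=4, h2=9, probe 4,0,9 -> slot 9
238: h=4, h2=11, probe 4,2,0,11,9,7 -> slot 7
823: h=4, h2=8, probe 4,12 -> slot 12
Table: [936, 391, 171, ., 602, ., ., 238, ., 836, ., 245, 823]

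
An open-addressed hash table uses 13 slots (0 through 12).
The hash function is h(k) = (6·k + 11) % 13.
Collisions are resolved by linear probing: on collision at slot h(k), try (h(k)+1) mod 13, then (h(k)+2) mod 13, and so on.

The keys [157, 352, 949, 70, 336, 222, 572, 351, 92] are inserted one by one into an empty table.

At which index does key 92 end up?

7

Insert 157: h=4, slot 4 empty => index 4.
Insert 352: h=4, slot 4 occupied => index 5.
Insert 949: h=11, slot 11 empty => index 11.
Insert 70: h=2, slot 2 empty => index 2.
Insert 336: h=12, slot 12 empty => index 12.
Insert 222: h=4, slots 4,5 occupied => index 6.
Insert 572: h=11, slots 11,12 occupied => index 0.
Insert 351: h=11, slots 11,12,0 occupied => index 1.
Insert 92: h=4, slots 4,5,6 occupied => index 7.
Table: [572, 351, 70, _, 157, 352, 222, 92, _, _, _, 949, 336]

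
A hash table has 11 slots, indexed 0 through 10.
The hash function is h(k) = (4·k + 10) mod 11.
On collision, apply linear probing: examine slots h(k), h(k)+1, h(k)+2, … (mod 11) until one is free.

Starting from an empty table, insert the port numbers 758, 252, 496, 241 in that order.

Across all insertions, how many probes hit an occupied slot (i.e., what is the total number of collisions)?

3

758 hashes to 6; slot 6 is free → place at 6.
252 hashes to 6; 6 taken → place at 7.
496 hashes to 3; slot 3 is free → place at 3.
241 hashes to 6; 6,7 taken → place at 8.
Table: [-, -, -, 496, -, -, 758, 252, 241, -, -]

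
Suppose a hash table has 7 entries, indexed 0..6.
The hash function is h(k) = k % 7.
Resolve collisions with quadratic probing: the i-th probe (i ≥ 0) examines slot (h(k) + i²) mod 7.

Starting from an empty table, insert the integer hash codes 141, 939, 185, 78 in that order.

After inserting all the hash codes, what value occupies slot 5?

141 hashes to 1; slot 1 is free => place at 1.
939 hashes to 1; 1 taken => place at 2.
185 hashes to 3; slot 3 is free => place at 3.
78 hashes to 1; 1,2 taken => place at 5.
Table: [∅, 141, 939, 185, ∅, 78, ∅]

78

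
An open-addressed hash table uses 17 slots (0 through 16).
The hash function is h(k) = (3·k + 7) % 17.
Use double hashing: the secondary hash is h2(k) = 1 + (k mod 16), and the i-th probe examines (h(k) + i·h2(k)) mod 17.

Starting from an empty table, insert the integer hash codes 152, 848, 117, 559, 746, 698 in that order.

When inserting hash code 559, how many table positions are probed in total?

Insert 152: h=4, slot 4 empty → index 4.
Insert 848: h=1, slot 1 empty → index 1.
Insert 117: h=1, h2=6, slot 1 occupied → index 7.
Insert 559: h=1, h2=16, slot 1 occupied → index 0.
Insert 746: h=1, h2=11, slot 1 occupied → index 12.
Insert 698: h=10, slot 10 empty → index 10.
Table: [559, 848, ∅, ∅, 152, ∅, ∅, 117, ∅, ∅, 698, ∅, 746, ∅, ∅, ∅, ∅]

2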